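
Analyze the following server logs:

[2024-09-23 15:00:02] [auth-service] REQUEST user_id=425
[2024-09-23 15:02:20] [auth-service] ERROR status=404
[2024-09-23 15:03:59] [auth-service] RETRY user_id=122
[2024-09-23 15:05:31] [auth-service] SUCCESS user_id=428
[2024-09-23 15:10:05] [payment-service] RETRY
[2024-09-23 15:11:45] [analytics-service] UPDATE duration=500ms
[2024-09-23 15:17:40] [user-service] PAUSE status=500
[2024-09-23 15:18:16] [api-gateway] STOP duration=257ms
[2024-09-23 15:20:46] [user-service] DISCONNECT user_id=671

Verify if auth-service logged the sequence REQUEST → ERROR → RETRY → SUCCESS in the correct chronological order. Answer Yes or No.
Yes

To verify sequence order:

1. Find all events in sequence REQUEST → ERROR → RETRY → SUCCESS for auth-service
2. Extract their timestamps
3. Check if timestamps are in ascending order
4. Result: Yes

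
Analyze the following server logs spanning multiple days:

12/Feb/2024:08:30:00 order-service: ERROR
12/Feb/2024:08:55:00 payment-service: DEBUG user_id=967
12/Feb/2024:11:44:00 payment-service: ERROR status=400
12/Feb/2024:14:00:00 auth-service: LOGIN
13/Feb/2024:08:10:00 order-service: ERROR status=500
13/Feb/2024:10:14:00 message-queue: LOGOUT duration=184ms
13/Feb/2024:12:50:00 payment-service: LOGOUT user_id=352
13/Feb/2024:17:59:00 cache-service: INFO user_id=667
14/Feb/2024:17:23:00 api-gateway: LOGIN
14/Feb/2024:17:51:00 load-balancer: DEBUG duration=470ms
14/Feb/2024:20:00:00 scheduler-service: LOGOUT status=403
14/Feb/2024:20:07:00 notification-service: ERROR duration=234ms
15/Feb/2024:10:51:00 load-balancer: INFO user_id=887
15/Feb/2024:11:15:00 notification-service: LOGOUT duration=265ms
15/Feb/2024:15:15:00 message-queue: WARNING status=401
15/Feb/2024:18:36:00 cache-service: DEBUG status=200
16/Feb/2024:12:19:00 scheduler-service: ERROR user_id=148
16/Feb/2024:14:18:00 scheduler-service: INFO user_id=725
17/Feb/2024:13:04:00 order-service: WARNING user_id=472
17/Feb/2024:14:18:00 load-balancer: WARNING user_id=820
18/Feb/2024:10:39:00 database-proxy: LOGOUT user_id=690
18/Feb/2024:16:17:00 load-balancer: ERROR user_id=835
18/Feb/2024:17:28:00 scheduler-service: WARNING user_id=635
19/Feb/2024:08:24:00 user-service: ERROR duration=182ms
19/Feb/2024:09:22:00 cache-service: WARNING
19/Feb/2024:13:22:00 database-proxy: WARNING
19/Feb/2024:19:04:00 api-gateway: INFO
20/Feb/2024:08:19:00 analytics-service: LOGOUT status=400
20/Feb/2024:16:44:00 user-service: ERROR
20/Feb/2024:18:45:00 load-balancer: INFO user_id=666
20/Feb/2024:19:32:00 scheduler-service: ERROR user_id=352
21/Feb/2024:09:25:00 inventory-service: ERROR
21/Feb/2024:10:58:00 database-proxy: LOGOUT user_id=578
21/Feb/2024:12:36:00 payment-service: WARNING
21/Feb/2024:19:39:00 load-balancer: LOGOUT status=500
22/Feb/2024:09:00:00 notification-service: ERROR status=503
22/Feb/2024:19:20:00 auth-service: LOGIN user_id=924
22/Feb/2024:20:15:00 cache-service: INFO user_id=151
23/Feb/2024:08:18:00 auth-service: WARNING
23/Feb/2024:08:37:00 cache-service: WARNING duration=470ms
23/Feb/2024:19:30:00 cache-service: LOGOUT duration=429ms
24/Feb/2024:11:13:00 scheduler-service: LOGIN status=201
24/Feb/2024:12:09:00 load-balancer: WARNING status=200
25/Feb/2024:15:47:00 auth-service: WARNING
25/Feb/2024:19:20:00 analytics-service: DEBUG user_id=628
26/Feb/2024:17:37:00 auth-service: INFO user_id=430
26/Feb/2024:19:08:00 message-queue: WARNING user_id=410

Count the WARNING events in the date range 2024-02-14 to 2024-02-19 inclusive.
6

To filter by date range:

1. Date range: 2024-02-14 through 2024-02-19, both dates inclusive
2. Filter for WARNING events whose date falls in this range
3. Count matching events: 6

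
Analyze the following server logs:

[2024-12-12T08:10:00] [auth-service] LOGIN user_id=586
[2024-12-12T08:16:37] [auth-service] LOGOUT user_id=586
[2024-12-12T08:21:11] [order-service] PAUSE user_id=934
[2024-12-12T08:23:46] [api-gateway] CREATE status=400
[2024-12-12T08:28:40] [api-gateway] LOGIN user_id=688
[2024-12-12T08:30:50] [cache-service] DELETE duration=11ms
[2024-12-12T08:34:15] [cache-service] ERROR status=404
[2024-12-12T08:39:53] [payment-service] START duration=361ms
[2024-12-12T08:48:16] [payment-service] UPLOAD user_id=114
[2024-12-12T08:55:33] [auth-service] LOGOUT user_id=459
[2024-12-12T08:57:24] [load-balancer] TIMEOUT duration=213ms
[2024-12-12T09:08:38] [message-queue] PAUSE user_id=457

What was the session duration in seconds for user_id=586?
397

To calculate session duration:

1. Find LOGIN event for user_id=586: 2024-12-12T08:10:00
2. Find LOGOUT event for user_id=586: 2024-12-12T08:16:37
3. Session duration: 2024-12-12T08:16:37 - 2024-12-12T08:10:00 = 397 seconds (6 minutes)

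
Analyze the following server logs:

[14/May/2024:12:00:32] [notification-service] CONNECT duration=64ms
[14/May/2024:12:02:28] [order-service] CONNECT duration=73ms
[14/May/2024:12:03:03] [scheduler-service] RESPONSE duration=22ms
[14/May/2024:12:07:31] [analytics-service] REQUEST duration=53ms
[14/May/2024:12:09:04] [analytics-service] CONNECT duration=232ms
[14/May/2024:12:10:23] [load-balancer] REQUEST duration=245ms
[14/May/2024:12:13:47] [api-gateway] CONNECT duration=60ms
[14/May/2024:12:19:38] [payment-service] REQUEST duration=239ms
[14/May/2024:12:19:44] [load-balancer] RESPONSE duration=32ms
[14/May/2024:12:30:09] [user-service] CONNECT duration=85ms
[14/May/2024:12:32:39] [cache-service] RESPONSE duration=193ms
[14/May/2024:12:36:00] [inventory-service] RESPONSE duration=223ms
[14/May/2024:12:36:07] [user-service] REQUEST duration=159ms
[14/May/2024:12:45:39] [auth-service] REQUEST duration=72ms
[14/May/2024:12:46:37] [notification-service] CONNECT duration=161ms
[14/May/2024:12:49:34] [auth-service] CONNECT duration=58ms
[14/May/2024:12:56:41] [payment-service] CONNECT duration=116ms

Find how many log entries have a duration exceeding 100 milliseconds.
8

To count timeouts:

1. Threshold: 100ms
2. Extract duration from each log entry
3. Count entries where duration > 100
4. Timeout count: 8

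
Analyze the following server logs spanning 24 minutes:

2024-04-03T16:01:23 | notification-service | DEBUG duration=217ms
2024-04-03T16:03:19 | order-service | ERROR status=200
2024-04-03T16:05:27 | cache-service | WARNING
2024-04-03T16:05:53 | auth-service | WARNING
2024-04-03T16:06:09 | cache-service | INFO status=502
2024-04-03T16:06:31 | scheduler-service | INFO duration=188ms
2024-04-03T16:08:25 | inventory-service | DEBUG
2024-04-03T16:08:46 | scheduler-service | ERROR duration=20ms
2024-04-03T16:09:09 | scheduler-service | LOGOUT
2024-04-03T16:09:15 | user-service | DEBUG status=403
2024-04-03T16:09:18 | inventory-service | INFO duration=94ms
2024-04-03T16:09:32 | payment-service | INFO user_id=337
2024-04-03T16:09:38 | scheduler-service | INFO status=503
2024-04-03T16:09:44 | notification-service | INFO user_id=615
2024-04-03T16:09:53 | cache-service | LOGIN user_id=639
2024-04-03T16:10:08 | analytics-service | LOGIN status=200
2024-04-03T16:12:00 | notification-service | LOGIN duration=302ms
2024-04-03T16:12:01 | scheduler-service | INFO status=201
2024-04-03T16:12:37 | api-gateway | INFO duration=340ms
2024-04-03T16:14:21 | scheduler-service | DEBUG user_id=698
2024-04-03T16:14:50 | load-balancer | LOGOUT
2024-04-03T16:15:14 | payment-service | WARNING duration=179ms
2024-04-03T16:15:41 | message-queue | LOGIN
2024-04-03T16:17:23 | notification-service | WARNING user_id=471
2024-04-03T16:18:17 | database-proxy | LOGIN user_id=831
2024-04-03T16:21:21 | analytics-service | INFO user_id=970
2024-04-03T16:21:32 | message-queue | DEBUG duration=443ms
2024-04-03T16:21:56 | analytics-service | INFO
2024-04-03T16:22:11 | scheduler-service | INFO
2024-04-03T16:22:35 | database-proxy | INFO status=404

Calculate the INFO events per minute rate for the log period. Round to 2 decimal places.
0.5

To calculate the rate:

1. Count total INFO events: 12
2. Total time period: 24 minutes
3. Rate = 12 / 24 = 0.5 events per minute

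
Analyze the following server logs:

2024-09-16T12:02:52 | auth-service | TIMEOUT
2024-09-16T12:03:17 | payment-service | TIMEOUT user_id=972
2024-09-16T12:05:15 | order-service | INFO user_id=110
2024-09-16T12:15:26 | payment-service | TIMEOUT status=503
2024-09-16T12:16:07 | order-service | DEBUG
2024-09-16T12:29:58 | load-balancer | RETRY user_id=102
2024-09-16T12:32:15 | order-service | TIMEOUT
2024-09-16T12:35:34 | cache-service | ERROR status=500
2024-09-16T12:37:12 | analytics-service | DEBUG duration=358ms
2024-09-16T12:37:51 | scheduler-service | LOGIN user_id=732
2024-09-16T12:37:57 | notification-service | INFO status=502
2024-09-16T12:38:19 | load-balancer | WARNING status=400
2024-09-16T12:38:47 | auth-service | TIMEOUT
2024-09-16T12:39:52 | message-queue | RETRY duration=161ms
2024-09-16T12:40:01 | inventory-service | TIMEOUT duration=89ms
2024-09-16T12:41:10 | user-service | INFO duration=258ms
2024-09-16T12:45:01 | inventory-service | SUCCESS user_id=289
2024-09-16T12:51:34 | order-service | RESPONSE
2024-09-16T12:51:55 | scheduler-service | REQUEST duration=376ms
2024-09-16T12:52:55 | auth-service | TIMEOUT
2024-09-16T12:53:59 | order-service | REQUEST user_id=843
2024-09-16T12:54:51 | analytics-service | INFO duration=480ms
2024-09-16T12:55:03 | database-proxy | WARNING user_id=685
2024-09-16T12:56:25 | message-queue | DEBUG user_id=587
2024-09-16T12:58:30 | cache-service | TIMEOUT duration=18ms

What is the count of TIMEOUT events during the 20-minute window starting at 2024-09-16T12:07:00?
1

To count events in the time window:

1. Window boundaries: 2024-09-16T12:07:00 to 2024-09-16T12:27:00
2. Filter for TIMEOUT events within this window
3. Count matching events: 1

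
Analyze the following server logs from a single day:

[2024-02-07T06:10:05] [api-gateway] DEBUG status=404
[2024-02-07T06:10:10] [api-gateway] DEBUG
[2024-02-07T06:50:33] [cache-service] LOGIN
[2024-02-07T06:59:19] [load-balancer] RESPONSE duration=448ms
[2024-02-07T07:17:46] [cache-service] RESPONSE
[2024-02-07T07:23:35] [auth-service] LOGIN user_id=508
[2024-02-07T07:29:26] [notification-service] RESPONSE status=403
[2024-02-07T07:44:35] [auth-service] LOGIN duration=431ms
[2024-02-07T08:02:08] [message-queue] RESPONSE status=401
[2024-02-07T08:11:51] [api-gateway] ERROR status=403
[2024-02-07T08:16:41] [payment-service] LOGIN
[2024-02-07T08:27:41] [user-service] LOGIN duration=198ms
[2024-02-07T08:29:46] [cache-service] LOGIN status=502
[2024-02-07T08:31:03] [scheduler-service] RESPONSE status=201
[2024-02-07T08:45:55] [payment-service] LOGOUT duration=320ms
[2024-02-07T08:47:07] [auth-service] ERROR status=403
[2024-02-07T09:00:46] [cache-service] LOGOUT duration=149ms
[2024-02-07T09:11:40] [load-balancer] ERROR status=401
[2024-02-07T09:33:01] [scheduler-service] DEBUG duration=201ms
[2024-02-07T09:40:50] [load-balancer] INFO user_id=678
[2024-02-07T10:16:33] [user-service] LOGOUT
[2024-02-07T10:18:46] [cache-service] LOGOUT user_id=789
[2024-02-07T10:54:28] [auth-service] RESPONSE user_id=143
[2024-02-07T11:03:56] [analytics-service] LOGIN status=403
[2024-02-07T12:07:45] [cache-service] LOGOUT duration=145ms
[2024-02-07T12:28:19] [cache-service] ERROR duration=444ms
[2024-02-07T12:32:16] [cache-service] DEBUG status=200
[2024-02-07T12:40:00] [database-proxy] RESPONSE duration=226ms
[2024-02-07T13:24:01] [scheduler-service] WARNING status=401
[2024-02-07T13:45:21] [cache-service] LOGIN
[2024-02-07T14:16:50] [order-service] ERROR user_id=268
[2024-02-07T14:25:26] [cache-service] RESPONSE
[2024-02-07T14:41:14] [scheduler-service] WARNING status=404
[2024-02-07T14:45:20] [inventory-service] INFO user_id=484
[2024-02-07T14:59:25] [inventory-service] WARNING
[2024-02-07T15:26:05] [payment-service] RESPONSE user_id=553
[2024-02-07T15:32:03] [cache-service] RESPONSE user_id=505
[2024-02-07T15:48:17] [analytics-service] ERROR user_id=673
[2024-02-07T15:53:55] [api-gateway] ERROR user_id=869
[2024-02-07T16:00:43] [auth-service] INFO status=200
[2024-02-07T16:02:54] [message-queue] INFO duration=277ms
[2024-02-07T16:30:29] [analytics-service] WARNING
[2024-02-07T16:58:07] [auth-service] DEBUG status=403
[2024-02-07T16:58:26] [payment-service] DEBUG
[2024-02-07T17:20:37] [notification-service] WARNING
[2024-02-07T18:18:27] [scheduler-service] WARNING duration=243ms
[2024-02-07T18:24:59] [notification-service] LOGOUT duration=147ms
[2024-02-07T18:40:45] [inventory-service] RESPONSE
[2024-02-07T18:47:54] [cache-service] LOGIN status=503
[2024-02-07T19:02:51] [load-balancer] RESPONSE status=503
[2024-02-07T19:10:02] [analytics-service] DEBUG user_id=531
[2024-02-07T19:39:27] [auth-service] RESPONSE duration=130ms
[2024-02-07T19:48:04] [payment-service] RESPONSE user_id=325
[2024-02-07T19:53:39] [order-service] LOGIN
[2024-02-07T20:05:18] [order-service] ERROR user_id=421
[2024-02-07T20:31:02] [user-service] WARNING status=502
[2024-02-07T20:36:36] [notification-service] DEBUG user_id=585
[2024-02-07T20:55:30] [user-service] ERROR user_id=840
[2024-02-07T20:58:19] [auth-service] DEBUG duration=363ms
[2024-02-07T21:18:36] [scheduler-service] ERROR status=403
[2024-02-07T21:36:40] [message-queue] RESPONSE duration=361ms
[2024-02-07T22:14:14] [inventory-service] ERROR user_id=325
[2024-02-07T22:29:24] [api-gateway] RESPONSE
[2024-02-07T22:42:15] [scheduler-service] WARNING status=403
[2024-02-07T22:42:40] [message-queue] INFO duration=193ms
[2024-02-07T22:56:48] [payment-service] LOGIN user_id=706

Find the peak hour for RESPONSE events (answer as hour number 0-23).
19

To find the peak hour:

1. Group all RESPONSE events by hour
2. Count events in each hour
3. Find hour with maximum count
4. Peak hour: 19 (with 3 events)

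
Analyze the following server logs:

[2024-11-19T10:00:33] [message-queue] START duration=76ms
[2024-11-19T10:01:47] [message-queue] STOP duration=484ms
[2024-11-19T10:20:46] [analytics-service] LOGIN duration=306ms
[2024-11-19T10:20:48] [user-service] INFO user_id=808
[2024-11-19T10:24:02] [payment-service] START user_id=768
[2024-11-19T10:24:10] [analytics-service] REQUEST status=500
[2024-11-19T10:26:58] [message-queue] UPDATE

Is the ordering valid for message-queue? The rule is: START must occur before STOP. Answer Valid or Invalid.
Valid

To validate ordering:

1. Required order: START → STOP
2. Rule: START must occur before STOP
3. Check actual order of events for message-queue
4. Result: Valid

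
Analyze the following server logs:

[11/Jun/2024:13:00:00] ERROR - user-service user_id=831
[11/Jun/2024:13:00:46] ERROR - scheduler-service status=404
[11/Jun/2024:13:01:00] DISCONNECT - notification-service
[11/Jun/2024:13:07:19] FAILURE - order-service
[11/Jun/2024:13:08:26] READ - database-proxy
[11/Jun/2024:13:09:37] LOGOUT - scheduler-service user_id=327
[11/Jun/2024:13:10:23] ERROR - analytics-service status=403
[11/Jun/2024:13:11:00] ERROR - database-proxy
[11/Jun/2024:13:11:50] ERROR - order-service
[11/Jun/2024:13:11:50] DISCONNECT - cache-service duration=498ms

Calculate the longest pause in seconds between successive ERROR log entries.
577

To find the longest gap:

1. Extract all ERROR events in chronological order
2. Calculate time differences between consecutive events
3. Find the maximum difference
4. Longest gap: 577 seconds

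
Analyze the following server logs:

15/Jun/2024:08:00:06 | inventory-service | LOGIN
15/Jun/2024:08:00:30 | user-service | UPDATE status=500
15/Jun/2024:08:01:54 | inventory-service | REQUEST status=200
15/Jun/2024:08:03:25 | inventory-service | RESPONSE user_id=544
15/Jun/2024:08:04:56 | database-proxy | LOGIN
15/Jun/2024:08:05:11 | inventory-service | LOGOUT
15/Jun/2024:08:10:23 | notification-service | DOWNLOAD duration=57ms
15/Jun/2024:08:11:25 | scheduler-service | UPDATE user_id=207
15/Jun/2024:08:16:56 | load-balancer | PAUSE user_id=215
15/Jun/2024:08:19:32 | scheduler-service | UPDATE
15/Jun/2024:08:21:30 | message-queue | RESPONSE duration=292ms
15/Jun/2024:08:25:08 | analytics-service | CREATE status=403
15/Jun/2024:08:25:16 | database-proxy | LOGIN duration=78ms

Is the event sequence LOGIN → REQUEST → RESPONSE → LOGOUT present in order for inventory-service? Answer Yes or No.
Yes

To verify sequence order:

1. Find all events in sequence LOGIN → REQUEST → RESPONSE → LOGOUT for inventory-service
2. Extract their timestamps
3. Check if timestamps are in ascending order
4. Result: Yes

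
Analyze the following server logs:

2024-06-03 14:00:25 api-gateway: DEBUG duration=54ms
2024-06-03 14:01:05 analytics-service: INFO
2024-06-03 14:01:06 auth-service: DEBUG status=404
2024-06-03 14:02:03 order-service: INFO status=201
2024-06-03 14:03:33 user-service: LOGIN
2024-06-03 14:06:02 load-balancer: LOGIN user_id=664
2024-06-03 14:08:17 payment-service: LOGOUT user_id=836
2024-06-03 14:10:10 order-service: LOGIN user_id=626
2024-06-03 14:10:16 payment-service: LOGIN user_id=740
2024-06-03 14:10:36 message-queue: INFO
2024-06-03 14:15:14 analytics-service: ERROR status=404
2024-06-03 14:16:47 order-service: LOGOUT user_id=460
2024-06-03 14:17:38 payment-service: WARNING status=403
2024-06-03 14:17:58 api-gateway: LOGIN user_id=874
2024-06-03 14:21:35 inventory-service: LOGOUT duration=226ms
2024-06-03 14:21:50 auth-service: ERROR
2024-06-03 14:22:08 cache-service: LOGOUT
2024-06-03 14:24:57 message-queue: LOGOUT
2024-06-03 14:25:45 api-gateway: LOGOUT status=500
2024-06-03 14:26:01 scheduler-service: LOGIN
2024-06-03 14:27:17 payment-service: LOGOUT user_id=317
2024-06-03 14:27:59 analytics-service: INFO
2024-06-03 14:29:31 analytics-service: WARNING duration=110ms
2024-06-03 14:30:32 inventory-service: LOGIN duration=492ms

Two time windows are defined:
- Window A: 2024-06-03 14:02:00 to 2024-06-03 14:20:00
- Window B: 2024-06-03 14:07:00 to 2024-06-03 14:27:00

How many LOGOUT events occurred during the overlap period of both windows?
2

To find overlap events:

1. Window A: 2024-06-03 14:02:00 to 2024-06-03 14:20:00
2. Window B: 2024-06-03 14:07:00 to 2024-06-03 14:27:00
3. Overlap period: 2024-06-03 14:07:00 to 2024-06-03 14:20:00
4. Count LOGOUT events in overlap: 2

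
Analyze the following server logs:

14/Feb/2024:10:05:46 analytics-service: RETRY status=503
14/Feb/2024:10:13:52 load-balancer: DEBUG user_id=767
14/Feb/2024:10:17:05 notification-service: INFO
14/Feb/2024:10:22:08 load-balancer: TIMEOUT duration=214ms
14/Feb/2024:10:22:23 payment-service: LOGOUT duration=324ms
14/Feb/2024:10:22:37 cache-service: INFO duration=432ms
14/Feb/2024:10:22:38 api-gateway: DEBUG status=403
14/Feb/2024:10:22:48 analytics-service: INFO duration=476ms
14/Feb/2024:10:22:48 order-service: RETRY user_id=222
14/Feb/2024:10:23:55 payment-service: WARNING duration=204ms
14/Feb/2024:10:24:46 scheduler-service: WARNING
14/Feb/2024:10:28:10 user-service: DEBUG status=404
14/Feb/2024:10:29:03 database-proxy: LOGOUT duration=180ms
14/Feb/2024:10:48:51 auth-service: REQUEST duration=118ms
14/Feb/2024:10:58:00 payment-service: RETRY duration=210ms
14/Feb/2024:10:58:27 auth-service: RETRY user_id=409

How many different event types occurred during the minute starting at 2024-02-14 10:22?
5

To count unique event types:

1. Filter events in the minute starting at 2024-02-14 10:22
2. Extract event types from matching entries
3. Count unique types: 5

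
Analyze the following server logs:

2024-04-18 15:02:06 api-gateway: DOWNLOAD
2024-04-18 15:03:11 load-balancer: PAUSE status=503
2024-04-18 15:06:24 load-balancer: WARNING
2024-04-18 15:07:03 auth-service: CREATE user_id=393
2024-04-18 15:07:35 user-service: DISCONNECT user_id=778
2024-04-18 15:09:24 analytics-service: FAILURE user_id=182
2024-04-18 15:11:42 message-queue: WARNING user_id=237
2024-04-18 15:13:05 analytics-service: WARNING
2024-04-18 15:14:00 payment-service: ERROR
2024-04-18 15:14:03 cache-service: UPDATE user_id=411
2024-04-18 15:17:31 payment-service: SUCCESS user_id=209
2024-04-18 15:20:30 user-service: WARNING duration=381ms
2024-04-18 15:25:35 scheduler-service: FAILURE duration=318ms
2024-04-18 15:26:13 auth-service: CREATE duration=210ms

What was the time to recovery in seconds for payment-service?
211

To calculate recovery time:

1. Find ERROR event for payment-service: 2024-04-18 15:14:00
2. Find next SUCCESS event for payment-service: 2024-04-18 15:17:31
3. Recovery time: 2024-04-18 15:17:31 - 2024-04-18 15:14:00 = 211 seconds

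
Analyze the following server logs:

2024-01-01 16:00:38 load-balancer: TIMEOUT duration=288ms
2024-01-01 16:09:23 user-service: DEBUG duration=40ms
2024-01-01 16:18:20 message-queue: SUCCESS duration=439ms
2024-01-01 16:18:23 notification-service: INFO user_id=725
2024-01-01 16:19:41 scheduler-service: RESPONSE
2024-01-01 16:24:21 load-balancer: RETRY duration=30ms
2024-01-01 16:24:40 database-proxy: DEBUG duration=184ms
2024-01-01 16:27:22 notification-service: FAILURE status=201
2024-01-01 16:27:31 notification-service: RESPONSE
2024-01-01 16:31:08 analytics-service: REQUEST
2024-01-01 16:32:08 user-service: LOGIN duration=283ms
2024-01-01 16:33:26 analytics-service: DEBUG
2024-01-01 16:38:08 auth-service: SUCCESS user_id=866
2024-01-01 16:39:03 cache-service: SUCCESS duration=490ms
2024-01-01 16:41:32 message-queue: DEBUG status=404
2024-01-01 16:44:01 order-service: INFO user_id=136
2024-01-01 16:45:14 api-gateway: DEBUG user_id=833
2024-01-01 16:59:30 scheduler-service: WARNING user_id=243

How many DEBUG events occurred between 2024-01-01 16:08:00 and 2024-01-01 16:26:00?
2

To count events in the time window:

1. Window boundaries: 2024-01-01 16:08:00 to 2024-01-01 16:26:00
2. Filter for DEBUG events within this window
3. Count matching events: 2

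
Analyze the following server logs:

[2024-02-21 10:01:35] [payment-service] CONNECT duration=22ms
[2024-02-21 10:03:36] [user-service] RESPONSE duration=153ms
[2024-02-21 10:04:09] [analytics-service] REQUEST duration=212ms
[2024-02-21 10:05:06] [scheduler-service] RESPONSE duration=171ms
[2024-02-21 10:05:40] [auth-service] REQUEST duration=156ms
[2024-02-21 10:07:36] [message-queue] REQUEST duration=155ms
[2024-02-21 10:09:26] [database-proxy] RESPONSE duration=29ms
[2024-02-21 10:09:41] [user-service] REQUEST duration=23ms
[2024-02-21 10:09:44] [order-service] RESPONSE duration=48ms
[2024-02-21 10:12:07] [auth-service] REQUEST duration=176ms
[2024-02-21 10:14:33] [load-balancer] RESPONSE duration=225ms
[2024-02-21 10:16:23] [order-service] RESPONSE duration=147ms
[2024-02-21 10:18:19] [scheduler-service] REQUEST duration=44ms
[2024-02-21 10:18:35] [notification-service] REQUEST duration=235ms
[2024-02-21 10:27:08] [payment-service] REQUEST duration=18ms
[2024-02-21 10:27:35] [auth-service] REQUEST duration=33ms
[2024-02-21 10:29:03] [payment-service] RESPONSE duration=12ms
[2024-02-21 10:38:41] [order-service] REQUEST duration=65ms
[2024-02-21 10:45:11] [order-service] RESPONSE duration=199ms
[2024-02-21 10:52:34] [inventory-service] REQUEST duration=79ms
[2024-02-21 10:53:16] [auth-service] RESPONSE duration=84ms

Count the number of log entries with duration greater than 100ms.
10

To count timeouts:

1. Threshold: 100ms
2. Extract duration from each log entry
3. Count entries where duration > 100
4. Timeout count: 10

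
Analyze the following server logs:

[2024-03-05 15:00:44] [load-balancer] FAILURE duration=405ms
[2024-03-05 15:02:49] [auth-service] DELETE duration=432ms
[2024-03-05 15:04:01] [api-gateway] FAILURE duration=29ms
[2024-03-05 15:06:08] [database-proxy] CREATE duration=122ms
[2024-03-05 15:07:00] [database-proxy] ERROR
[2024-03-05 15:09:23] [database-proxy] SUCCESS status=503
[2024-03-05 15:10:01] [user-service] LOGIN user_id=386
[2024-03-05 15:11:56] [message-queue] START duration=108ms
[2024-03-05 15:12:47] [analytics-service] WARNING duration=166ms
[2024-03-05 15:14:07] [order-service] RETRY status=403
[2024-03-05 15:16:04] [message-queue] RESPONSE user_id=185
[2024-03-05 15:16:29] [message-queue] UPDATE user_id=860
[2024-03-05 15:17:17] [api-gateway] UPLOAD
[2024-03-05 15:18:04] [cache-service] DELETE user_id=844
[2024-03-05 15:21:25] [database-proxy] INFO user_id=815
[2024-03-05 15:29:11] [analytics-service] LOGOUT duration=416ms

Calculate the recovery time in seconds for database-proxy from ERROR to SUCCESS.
143

To calculate recovery time:

1. Find ERROR event for database-proxy: 2024-03-05 15:07:00
2. Find next SUCCESS event for database-proxy: 2024-03-05 15:09:23
3. Recovery time: 2024-03-05 15:09:23 - 2024-03-05 15:07:00 = 143 seconds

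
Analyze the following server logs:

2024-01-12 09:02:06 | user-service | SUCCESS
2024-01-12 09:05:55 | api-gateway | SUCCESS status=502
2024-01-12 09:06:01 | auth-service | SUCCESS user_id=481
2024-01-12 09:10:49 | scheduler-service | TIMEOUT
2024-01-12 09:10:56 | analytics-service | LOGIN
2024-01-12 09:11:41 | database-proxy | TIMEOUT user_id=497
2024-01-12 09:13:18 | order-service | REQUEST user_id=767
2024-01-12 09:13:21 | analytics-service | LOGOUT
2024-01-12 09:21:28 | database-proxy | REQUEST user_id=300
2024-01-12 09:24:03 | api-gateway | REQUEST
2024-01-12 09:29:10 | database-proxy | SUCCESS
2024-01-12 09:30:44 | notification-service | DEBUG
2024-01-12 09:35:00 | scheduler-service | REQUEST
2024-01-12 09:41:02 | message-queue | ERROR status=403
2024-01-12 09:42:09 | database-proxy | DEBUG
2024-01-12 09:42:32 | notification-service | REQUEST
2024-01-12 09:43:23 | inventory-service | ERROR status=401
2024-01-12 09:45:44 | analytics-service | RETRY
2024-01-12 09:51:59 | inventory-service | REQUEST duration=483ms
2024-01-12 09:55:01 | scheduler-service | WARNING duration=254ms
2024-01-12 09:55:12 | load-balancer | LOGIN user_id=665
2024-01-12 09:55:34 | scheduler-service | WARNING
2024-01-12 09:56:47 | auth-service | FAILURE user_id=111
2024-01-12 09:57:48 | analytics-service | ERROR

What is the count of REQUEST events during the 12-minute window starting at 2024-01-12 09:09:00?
1

To count events in the time window:

1. Window boundaries: 2024-01-12 09:09:00 to 2024-01-12 09:21:00
2. Filter for REQUEST events within this window
3. Count matching events: 1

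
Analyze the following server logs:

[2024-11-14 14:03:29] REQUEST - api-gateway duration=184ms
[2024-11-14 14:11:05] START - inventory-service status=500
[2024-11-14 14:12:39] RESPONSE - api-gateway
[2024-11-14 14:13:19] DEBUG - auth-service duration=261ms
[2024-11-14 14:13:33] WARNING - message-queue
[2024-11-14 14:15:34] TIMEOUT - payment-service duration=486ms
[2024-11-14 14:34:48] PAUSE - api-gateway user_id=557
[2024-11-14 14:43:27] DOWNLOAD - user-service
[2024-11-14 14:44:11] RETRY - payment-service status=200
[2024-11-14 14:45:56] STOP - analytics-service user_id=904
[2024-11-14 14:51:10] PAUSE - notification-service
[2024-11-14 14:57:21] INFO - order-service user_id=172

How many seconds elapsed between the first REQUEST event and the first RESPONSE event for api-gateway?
550

To find the time between events:

1. Locate the first REQUEST event for api-gateway: 2024-11-14 14:03:29
2. Locate the first RESPONSE event for api-gateway: 2024-11-14 14:12:39
3. Calculate the difference: 2024-11-14 14:12:39 - 2024-11-14 14:03:29 = 550 seconds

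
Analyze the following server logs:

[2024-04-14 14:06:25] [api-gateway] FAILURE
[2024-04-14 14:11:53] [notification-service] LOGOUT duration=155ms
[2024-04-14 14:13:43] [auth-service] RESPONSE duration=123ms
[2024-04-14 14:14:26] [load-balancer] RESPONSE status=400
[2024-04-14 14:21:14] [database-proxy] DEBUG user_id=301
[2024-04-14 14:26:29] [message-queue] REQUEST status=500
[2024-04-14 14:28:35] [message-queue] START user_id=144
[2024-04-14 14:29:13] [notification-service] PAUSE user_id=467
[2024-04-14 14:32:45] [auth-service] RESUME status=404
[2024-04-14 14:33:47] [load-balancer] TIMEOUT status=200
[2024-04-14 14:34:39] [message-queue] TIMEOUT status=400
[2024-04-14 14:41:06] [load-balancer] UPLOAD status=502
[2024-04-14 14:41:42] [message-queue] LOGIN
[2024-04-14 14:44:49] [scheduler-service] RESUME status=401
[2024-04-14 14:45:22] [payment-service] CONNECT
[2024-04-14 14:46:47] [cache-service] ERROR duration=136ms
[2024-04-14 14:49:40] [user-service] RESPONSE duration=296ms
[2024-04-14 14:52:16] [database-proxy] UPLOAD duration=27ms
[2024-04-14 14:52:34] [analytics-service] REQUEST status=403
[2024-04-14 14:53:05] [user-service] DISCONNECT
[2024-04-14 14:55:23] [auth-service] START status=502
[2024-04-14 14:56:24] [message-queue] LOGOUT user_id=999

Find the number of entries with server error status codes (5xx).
3

To find matching entries:

1. Pattern to match: server error status codes (5xx)
2. Scan each log entry for the pattern
3. Count matches: 3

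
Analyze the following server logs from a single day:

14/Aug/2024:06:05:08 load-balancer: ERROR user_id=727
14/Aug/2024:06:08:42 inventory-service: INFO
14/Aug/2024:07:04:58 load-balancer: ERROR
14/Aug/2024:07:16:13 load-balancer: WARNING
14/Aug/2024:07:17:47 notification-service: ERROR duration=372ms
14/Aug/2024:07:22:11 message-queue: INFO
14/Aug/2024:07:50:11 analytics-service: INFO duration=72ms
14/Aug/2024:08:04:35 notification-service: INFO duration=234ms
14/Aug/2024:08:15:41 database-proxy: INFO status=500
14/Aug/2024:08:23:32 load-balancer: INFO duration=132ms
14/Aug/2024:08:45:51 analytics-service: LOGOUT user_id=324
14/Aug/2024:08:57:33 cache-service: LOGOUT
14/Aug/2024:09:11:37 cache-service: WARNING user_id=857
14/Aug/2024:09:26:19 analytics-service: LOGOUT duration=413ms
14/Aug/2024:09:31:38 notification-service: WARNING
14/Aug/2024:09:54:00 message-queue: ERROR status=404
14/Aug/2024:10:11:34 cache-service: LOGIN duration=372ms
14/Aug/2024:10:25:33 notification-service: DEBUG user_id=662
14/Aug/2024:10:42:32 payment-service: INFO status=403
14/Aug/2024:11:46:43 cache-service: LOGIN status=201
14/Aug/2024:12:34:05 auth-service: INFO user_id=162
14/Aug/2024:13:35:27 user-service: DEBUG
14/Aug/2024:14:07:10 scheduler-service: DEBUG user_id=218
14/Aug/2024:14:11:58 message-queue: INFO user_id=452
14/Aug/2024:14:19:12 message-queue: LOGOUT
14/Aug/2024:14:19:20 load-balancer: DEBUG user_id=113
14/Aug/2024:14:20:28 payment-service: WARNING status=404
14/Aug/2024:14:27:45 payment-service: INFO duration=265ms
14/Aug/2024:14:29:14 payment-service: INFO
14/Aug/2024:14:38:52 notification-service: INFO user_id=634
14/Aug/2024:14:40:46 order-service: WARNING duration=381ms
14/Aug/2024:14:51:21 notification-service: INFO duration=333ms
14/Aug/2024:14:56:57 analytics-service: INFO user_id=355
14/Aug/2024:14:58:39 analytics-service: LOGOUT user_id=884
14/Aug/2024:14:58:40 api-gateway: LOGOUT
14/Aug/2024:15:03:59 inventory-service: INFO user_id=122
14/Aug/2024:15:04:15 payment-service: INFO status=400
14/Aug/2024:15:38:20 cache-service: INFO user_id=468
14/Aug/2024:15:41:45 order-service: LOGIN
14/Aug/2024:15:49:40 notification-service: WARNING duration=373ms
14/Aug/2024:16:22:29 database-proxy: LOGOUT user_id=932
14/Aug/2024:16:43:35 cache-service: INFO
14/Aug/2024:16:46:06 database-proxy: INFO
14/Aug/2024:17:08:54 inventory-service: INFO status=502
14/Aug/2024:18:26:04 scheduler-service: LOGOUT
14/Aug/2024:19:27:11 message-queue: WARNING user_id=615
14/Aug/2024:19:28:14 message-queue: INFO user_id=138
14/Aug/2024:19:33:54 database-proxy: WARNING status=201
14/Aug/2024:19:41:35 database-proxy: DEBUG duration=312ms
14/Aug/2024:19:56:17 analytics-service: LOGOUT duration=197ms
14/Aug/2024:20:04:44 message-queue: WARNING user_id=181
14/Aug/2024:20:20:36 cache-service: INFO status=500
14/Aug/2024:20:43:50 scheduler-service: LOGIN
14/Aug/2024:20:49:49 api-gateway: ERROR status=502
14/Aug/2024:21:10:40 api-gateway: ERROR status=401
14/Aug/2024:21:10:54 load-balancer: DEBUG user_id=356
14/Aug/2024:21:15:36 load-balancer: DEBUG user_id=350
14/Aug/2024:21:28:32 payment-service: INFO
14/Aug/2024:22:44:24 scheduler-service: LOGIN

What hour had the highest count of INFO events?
14

To find the peak hour:

1. Group all INFO events by hour
2. Count events in each hour
3. Find hour with maximum count
4. Peak hour: 14 (with 6 events)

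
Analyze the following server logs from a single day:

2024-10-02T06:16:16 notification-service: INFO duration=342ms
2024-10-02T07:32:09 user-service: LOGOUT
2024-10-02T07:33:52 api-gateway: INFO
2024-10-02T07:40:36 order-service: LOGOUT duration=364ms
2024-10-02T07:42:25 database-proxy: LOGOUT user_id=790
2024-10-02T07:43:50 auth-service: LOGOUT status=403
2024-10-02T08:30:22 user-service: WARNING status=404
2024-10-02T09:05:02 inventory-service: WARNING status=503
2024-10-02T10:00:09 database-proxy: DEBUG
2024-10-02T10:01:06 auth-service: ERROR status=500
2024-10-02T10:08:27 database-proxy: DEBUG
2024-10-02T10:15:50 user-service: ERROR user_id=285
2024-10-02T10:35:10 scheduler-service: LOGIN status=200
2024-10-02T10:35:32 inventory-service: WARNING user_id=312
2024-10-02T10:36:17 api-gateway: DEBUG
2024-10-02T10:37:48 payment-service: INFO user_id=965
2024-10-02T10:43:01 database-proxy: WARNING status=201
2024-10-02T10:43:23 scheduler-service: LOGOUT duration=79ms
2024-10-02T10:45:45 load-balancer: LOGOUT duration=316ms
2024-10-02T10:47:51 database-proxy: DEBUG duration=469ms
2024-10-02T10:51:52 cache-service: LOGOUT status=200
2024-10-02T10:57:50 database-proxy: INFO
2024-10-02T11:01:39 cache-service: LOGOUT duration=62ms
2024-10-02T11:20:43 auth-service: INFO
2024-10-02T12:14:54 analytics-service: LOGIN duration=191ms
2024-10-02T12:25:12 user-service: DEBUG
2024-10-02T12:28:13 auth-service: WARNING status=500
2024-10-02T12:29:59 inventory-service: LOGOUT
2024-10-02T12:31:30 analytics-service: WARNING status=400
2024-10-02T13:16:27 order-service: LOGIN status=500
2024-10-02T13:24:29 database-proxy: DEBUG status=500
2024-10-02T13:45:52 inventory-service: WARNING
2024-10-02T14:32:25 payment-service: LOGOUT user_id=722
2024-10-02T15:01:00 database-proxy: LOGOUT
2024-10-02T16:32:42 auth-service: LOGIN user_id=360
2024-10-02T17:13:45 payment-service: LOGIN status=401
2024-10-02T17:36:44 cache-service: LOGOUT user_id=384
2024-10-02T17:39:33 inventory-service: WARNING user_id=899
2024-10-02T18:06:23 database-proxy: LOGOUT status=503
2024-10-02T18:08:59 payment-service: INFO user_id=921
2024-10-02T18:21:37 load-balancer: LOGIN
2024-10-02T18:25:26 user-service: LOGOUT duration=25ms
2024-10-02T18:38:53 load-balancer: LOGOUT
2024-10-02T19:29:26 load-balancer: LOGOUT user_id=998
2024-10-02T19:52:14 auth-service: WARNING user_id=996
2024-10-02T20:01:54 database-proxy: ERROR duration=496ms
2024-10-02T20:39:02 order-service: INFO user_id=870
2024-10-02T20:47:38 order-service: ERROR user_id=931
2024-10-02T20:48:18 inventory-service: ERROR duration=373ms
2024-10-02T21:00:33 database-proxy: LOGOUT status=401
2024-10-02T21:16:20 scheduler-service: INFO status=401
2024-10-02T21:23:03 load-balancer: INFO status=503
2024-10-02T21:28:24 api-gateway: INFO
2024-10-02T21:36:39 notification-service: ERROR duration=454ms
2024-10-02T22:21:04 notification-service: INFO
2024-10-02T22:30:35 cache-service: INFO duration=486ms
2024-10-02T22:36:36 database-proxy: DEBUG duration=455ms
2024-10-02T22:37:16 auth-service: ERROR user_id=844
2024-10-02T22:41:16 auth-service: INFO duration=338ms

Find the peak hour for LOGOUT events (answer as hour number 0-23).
7

To find the peak hour:

1. Group all LOGOUT events by hour
2. Count events in each hour
3. Find hour with maximum count
4. Peak hour: 7 (with 4 events)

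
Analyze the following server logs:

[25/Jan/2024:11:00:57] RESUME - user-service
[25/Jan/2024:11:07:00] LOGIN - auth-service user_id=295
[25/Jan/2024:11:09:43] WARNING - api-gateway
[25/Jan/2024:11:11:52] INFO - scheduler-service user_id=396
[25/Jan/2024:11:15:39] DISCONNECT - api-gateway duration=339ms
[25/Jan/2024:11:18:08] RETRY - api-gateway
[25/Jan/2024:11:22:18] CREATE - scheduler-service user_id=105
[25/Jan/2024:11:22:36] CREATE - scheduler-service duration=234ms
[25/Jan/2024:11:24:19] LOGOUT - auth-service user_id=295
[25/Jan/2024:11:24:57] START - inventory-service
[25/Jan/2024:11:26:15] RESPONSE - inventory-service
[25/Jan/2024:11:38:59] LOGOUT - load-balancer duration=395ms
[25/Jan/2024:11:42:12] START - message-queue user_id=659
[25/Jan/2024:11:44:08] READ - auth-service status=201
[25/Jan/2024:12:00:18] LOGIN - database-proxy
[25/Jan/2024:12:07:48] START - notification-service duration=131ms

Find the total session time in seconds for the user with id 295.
1039

To calculate session duration:

1. Find LOGIN event for user_id=295: 25/Jan/2024:11:07:00
2. Find LOGOUT event for user_id=295: 25/Jan/2024:11:24:19
3. Session duration: 25/Jan/2024:11:24:19 - 25/Jan/2024:11:07:00 = 1039 seconds (17 minutes)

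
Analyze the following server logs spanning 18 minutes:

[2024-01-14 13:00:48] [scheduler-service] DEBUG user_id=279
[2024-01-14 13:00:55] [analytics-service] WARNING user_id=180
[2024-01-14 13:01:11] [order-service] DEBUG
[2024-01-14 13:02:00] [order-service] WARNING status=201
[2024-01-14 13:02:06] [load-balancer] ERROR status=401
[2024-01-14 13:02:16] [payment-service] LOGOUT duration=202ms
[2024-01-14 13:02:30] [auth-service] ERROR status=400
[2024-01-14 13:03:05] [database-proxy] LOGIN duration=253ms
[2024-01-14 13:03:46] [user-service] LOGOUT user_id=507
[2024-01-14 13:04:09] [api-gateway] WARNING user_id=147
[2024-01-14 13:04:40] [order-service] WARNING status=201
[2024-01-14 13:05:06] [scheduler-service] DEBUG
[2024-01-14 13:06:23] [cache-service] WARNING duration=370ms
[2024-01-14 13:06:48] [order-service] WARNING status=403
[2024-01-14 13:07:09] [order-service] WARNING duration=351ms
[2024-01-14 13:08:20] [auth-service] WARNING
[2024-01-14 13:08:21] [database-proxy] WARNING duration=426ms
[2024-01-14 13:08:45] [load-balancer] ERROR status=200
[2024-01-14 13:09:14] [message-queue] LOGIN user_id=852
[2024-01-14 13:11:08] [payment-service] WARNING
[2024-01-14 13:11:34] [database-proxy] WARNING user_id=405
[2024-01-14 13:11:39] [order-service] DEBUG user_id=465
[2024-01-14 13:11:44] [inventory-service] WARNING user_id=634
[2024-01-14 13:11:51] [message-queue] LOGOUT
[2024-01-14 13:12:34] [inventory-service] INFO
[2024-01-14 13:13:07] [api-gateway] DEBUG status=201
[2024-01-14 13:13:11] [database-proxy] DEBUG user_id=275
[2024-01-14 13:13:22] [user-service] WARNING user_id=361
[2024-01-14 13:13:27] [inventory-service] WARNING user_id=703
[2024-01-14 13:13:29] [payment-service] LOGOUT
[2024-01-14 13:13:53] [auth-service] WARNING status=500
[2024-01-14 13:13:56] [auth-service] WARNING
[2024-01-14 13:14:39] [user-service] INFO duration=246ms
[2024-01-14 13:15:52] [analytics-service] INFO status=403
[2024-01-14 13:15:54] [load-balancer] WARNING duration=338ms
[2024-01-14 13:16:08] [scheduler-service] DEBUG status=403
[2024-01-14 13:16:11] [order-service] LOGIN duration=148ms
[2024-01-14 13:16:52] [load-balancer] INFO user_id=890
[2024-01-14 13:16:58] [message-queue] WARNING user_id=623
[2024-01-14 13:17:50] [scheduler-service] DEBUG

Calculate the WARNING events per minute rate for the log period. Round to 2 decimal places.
1.0

To calculate the rate:

1. Count total WARNING events: 18
2. Total time period: 18 minutes
3. Rate = 18 / 18 = 1.0 events per minute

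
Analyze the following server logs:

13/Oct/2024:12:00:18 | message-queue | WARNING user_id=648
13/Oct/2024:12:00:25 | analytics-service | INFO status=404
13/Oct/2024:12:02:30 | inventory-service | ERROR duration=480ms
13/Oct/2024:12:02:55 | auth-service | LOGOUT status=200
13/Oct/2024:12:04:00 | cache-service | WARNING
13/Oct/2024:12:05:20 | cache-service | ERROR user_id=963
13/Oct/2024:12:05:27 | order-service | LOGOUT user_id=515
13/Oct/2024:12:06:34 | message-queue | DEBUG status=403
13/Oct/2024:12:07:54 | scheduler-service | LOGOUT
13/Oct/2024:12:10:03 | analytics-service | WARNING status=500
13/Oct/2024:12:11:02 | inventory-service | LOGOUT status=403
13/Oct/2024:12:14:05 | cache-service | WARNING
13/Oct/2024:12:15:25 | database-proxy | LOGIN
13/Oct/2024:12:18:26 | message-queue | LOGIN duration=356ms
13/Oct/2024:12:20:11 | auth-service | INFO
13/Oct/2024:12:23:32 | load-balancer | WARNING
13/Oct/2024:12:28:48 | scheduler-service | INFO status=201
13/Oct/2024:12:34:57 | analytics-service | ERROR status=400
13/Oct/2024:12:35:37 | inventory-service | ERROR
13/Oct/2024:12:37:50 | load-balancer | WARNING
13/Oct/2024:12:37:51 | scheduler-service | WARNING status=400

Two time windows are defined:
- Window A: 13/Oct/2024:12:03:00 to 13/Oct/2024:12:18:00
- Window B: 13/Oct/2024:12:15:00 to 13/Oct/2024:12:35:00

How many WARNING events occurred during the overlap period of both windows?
0

To find overlap events:

1. Window A: 13/Oct/2024:12:03:00 to 13/Oct/2024:12:18:00
2. Window B: 13/Oct/2024:12:15:00 to 13/Oct/2024:12:35:00
3. Overlap period: 13/Oct/2024:12:15:00 to 13/Oct/2024:12:18:00
4. Count WARNING events in overlap: 0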